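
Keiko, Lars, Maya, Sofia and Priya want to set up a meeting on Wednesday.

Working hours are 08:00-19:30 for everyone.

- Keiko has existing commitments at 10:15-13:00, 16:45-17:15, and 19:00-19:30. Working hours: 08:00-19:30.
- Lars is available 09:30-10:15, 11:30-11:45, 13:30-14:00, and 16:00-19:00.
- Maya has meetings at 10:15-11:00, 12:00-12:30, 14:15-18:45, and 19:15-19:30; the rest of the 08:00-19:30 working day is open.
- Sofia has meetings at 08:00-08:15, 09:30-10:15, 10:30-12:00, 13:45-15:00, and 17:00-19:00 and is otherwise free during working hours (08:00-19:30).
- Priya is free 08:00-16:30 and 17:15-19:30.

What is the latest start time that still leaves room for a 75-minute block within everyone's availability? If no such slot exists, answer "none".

Keiko free within 08:00–19:30: 08:00–10:15, 13:00–16:45, 17:15–19:00.
Maya free within 08:00–19:30: 08:00–10:15, 11:00–12:00, 12:30–14:15, 18:45–19:15.
Sofia free within 08:00–19:30: 08:15–09:30, 10:15–10:30, 12:00–13:45, 15:00–17:00, 19:00–19:30.
Keiko ∩ Lars: 09:30–10:15, 13:30–14:00, 16:00–16:45, 17:15–19:00.
Keiko ∩ Lars ∩ Maya: 09:30–10:15, 13:30–14:00, 18:45–19:00.
Keiko ∩ Lars ∩ Maya ∩ Sofia: 13:30–13:45.
Keiko ∩ Lars ∩ Maya ∩ Sofia ∩ Priya: 13:30–13:45.
Windows ≥ 75 min: (none).

none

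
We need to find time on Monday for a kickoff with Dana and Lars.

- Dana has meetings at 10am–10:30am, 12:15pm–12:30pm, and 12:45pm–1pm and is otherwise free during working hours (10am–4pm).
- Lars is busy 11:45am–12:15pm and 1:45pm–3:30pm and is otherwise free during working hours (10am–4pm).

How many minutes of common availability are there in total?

165 minutes

Dana free within 10:00–16:00: 10:30–12:15, 12:30–12:45, 13:00–16:00.
Lars free within 10:00–16:00: 10:00–11:45, 12:15–13:45, 15:30–16:00.
Dana ∩ Lars: 10:30–11:45, 12:30–12:45, 13:00–13:45, 15:30–16:00.
Total common minutes: 75 + 15 + 45 + 30 = 165.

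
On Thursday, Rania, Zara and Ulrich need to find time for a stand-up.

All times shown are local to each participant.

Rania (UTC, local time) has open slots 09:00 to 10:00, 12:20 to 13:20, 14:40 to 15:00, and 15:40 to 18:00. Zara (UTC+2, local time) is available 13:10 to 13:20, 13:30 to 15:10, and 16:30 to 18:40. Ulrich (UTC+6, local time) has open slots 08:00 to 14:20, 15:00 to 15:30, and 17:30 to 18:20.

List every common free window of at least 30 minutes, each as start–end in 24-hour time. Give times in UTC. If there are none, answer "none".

Rania → UTC: 09:00–10:00, 12:20–13:20, 14:40–15:00, 15:40–18:00.
Zara → UTC: 11:10–11:20, 11:30–13:10, 14:30–16:40.
Ulrich → UTC: 02:00–08:20, 09:00–09:30, 11:30–12:20.
Rania ∩ Zara: 12:20–13:10, 14:40–15:00, 15:40–16:40.
Rania ∩ Zara ∩ Ulrich: (none).
Windows ≥ 30 min: (none).

none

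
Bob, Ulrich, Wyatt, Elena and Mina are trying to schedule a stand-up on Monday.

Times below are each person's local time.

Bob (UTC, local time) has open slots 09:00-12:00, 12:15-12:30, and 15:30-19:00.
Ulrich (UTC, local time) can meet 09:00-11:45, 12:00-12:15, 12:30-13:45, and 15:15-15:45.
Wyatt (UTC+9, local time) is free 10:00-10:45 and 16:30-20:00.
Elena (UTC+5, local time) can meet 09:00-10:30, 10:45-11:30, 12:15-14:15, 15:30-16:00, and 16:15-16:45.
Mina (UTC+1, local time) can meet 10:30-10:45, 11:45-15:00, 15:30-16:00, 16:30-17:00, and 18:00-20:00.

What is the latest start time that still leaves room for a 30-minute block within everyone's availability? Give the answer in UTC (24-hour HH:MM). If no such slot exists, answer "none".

Bob → UTC: 09:00–12:00, 12:15–12:30, 15:30–19:00.
Ulrich → UTC: 09:00–11:45, 12:00–12:15, 12:30–13:45, 15:15–15:45.
Wyatt → UTC: 01:00–01:45, 07:30–11:00.
Elena → UTC: 04:00–05:30, 05:45–06:30, 07:15–09:15, 10:30–11:00, 11:15–11:45.
Mina → UTC: 09:30–09:45, 10:45–14:00, 14:30–15:00, 15:30–16:00, 17:00–19:00.
Bob ∩ Ulrich: 09:00–11:45, 15:30–15:45.
Bob ∩ Ulrich ∩ Wyatt: 09:00–11:00.
Bob ∩ Ulrich ∩ Wyatt ∩ Elena: 09:00–09:15, 10:30–11:00.
Bob ∩ Ulrich ∩ Wyatt ∩ Elena ∩ Mina: 10:45–11:00.
Windows ≥ 30 min: (none).

none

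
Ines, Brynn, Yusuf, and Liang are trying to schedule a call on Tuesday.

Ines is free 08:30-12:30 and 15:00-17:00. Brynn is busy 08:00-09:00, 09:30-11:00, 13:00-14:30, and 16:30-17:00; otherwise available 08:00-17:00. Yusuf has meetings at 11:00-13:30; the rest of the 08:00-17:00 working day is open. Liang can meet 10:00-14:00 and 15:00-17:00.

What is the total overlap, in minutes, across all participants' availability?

Brynn free within 08:00–17:00: 09:00–09:30, 11:00–13:00, 14:30–16:30.
Yusuf free within 08:00–17:00: 08:00–11:00, 13:30–17:00.
Ines ∩ Brynn: 09:00–09:30, 11:00–12:30, 15:00–16:30.
Ines ∩ Brynn ∩ Yusuf: 09:00–09:30, 15:00–16:30.
Ines ∩ Brynn ∩ Yusuf ∩ Liang: 15:00–16:30.
Total common minutes: 90.

90 minutes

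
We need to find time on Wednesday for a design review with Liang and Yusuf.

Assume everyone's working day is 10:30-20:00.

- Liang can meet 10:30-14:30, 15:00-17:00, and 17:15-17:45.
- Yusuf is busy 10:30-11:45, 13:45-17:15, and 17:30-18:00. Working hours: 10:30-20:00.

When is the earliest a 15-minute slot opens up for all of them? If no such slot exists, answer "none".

Yusuf free within 10:30–20:00: 11:45–13:45, 17:15–17:30, 18:00–20:00.
Liang ∩ Yusuf: 11:45–13:45, 17:15–17:30.
Windows ≥ 15 min: 11:45–13:45, 17:15–17:30.
Earliest such window starts at 11:45.

11:45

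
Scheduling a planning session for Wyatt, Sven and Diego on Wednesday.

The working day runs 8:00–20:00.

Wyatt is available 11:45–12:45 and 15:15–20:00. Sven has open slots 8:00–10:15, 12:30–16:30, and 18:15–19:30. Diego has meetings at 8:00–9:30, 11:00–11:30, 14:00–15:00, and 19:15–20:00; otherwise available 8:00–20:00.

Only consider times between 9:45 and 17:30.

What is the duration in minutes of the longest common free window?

75 minutes

Diego free within 08:00–20:00: 09:30–11:00, 11:30–14:00, 15:00–19:15.
Wyatt ∩ Sven: 12:30–12:45, 15:15–16:30, 18:15–19:30.
Wyatt ∩ Sven ∩ Diego: 12:30–12:45, 15:15–16:30, 18:15–19:15.
Restricted to 09:45–17:30: 12:30–12:45, 15:15–16:30.
Common window lengths: 15, 75 min; longest is 75.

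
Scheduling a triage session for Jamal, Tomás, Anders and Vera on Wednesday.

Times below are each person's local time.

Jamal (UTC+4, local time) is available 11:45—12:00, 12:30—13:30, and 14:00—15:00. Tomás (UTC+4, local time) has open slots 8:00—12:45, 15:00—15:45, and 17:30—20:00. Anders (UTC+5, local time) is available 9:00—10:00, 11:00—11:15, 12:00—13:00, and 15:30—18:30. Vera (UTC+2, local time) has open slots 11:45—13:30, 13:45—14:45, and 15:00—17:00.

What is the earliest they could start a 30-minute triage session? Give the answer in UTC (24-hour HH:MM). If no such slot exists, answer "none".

Jamal → UTC: 07:45–08:00, 08:30–09:30, 10:00–11:00.
Tomás → UTC: 04:00–08:45, 11:00–11:45, 13:30–16:00.
Anders → UTC: 04:00–05:00, 06:00–06:15, 07:00–08:00, 10:30–13:30.
Vera → UTC: 09:45–11:30, 11:45–12:45, 13:00–15:00.
Jamal ∩ Tomás: 07:45–08:00, 08:30–08:45.
Jamal ∩ Tomás ∩ Anders: 07:45–08:00.
Jamal ∩ Tomás ∩ Anders ∩ Vera: (none).
Windows ≥ 30 min: (none).

none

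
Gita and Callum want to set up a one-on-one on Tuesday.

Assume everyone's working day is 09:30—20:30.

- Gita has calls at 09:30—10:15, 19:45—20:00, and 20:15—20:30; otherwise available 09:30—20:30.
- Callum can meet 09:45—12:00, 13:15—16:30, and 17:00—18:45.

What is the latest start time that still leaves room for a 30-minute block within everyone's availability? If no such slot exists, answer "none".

Gita free within 09:30–20:30: 10:15–19:45, 20:00–20:15.
Gita ∩ Callum: 10:15–12:00, 13:15–16:30, 17:00–18:45.
Windows ≥ 30 min: 10:15–12:00, 13:15–16:30, 17:00–18:45.
Latest start in the last window 17:00–18:45 is 18:45 − 30 min = 18:15.

18:15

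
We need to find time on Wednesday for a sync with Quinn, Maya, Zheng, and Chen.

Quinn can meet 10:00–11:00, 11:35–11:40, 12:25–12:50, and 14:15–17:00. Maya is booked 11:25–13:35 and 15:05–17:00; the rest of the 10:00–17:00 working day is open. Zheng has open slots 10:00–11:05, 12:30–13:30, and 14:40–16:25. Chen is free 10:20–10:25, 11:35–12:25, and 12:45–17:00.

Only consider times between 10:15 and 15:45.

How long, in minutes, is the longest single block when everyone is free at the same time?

Maya free within 10:00–17:00: 10:00–11:25, 13:35–15:05.
Quinn ∩ Maya: 10:00–11:00, 14:15–15:05.
Quinn ∩ Maya ∩ Zheng: 10:00–11:00, 14:40–15:05.
Quinn ∩ Maya ∩ Zheng ∩ Chen: 10:20–10:25, 14:40–15:05.
Restricted to 10:15–15:45: 10:20–10:25, 14:40–15:05.
Common window lengths: 5, 25 min; longest is 25.

25 minutes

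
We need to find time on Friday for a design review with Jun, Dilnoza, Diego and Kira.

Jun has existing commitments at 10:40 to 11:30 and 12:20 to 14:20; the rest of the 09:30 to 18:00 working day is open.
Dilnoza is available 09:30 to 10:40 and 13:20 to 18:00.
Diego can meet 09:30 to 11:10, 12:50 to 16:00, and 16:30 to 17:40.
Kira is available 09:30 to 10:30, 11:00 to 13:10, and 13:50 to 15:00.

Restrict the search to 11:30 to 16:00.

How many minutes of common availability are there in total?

40 minutes

Jun free within 09:30–18:00: 09:30–10:40, 11:30–12:20, 14:20–18:00.
Jun ∩ Dilnoza: 09:30–10:40, 14:20–18:00.
Jun ∩ Dilnoza ∩ Diego: 09:30–10:40, 14:20–16:00, 16:30–17:40.
Jun ∩ Dilnoza ∩ Diego ∩ Kira: 09:30–10:30, 14:20–15:00.
Restricted to 11:30–16:00: 14:20–15:00.
Total common minutes: 40.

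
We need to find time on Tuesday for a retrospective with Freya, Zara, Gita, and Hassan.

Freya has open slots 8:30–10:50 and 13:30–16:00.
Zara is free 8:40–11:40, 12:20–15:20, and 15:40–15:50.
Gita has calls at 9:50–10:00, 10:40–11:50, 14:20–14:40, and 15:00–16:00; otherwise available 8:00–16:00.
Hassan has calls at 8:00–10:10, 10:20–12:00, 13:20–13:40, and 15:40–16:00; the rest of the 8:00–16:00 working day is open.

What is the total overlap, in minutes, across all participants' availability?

Gita free within 08:00–16:00: 08:00–09:50, 10:00–10:40, 11:50–14:20, 14:40–15:00.
Hassan free within 08:00–16:00: 10:10–10:20, 12:00–13:20, 13:40–15:40.
Freya ∩ Zara: 08:40–10:50, 13:30–15:20, 15:40–15:50.
Freya ∩ Zara ∩ Gita: 08:40–09:50, 10:00–10:40, 13:30–14:20, 14:40–15:00.
Freya ∩ Zara ∩ Gita ∩ Hassan: 10:10–10:20, 13:40–14:20, 14:40–15:00.
Total common minutes: 10 + 40 + 20 = 70.

70 minutes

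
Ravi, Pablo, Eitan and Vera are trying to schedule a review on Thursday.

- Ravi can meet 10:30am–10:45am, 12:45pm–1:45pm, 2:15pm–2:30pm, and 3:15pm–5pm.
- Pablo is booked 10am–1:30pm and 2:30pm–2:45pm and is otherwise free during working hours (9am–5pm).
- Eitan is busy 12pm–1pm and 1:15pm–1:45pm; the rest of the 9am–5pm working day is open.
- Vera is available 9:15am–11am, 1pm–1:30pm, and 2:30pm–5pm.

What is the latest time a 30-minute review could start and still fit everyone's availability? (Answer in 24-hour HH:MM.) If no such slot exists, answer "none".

Pablo free within 09:00–17:00: 09:00–10:00, 13:30–14:30, 14:45–17:00.
Eitan free within 09:00–17:00: 09:00–12:00, 13:00–13:15, 13:45–17:00.
Ravi ∩ Pablo: 13:30–13:45, 14:15–14:30, 15:15–17:00.
Ravi ∩ Pablo ∩ Eitan: 14:15–14:30, 15:15–17:00.
Ravi ∩ Pablo ∩ Eitan ∩ Vera: 15:15–17:00.
Windows ≥ 30 min: 15:15–17:00.
Latest start in the last window 15:15–17:00 is 17:00 − 30 min = 16:30.

16:30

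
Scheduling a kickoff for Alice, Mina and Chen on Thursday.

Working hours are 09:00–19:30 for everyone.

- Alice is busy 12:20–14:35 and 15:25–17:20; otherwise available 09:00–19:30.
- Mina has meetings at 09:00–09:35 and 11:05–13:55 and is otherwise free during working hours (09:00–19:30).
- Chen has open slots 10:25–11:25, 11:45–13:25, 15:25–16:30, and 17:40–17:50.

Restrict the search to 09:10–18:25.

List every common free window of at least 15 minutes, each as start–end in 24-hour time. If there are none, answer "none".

10:25–11:05

Alice free within 09:00–19:30: 09:00–12:20, 14:35–15:25, 17:20–19:30.
Mina free within 09:00–19:30: 09:35–11:05, 13:55–19:30.
Alice ∩ Mina: 09:35–11:05, 14:35–15:25, 17:20–19:30.
Alice ∩ Mina ∩ Chen: 10:25–11:05, 17:40–17:50.
Restricted to 09:10–18:25: 10:25–11:05, 17:40–17:50.
Windows ≥ 15 min: 10:25–11:05.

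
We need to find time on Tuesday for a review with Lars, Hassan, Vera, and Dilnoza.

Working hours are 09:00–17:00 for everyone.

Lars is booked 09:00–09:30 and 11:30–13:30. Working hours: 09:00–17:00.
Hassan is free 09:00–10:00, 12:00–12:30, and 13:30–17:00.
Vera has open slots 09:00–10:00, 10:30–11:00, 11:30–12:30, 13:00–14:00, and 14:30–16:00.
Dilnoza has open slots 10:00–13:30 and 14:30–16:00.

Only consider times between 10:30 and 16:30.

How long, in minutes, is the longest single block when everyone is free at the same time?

Lars free within 09:00–17:00: 09:30–11:30, 13:30–17:00.
Lars ∩ Hassan: 09:30–10:00, 13:30–17:00.
Lars ∩ Hassan ∩ Vera: 09:30–10:00, 13:30–14:00, 14:30–16:00.
Lars ∩ Hassan ∩ Vera ∩ Dilnoza: 14:30–16:00.
Restricted to 10:30–16:30: 14:30–16:00.
Single common window of 90 minutes.

90 minutes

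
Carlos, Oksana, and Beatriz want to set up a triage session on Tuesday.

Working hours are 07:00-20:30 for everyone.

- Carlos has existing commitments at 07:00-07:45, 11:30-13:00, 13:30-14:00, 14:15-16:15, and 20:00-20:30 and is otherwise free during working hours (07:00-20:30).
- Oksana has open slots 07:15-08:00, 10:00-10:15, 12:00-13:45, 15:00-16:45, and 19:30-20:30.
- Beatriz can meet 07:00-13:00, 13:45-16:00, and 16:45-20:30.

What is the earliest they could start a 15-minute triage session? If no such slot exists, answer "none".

Carlos free within 07:00–20:30: 07:45–11:30, 13:00–13:30, 14:00–14:15, 16:15–20:00.
Carlos ∩ Oksana: 07:45–08:00, 10:00–10:15, 13:00–13:30, 16:15–16:45, 19:30–20:00.
Carlos ∩ Oksana ∩ Beatriz: 07:45–08:00, 10:00–10:15, 19:30–20:00.
Windows ≥ 15 min: 07:45–08:00, 10:00–10:15, 19:30–20:00.
Earliest such window starts at 07:45.

07:45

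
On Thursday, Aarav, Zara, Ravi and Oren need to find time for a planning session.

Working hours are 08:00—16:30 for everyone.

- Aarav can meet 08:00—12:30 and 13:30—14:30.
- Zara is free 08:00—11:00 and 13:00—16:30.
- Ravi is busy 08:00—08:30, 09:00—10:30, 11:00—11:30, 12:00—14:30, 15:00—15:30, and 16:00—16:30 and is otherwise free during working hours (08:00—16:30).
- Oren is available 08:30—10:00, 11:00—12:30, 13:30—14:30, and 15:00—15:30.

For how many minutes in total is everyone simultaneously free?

Ravi free within 08:00–16:30: 08:30–09:00, 10:30–11:00, 11:30–12:00, 14:30–15:00, 15:30–16:00.
Aarav ∩ Zara: 08:00–11:00, 13:30–14:30.
Aarav ∩ Zara ∩ Ravi: 08:30–09:00, 10:30–11:00.
Aarav ∩ Zara ∩ Ravi ∩ Oren: 08:30–09:00.
Total common minutes: 30.

30 minutes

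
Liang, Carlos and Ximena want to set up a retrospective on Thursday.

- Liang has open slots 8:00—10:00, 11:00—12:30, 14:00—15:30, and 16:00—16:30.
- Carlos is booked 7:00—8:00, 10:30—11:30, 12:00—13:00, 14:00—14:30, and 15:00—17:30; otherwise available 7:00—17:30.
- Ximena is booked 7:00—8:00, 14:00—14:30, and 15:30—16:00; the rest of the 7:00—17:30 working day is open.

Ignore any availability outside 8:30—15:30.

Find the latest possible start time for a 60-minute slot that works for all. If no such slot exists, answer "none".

Carlos free within 07:00–17:30: 08:00–10:30, 11:30–12:00, 13:00–14:00, 14:30–15:00.
Ximena free within 07:00–17:30: 08:00–14:00, 14:30–15:30, 16:00–17:30.
Liang ∩ Carlos: 08:00–10:00, 11:30–12:00, 14:30–15:00.
Liang ∩ Carlos ∩ Ximena: 08:00–10:00, 11:30–12:00, 14:30–15:00.
Restricted to 08:30–15:30: 08:30–10:00, 11:30–12:00, 14:30–15:00.
Windows ≥ 60 min: 08:30–10:00.
Latest start in the last window 08:30–10:00 is 10:00 − 60 min = 09:00.

09:00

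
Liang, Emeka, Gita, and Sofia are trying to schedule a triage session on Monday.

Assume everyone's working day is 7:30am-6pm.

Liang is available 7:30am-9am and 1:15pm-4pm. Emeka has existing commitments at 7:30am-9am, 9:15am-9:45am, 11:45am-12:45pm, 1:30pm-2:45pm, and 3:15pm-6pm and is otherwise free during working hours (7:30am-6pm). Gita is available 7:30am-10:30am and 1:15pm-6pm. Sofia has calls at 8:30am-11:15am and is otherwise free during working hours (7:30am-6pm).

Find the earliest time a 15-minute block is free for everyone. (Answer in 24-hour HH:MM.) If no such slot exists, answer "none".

13:15

Emeka free within 07:30–18:00: 09:00–09:15, 09:45–11:45, 12:45–13:30, 14:45–15:15.
Sofia free within 07:30–18:00: 07:30–08:30, 11:15–18:00.
Liang ∩ Emeka: 13:15–13:30, 14:45–15:15.
Liang ∩ Emeka ∩ Gita: 13:15–13:30, 14:45–15:15.
Liang ∩ Emeka ∩ Gita ∩ Sofia: 13:15–13:30, 14:45–15:15.
Windows ≥ 15 min: 13:15–13:30, 14:45–15:15.
Earliest such window starts at 13:15.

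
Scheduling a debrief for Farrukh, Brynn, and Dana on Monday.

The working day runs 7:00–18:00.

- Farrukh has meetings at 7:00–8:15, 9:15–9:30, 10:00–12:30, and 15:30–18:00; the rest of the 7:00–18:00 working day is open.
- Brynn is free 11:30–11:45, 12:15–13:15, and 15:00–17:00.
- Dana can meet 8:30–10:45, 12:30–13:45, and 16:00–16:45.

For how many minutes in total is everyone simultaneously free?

Farrukh free within 07:00–18:00: 08:15–09:15, 09:30–10:00, 12:30–15:30.
Farrukh ∩ Brynn: 12:30–13:15, 15:00–15:30.
Farrukh ∩ Brynn ∩ Dana: 12:30–13:15.
Total common minutes: 45.

45 minutes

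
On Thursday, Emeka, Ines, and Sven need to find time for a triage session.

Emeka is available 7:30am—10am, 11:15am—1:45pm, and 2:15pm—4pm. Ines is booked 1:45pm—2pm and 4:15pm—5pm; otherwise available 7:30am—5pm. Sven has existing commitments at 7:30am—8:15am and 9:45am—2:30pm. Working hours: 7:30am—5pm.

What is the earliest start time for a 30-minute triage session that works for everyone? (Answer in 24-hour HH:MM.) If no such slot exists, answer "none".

Ines free within 07:30–17:00: 07:30–13:45, 14:00–16:15.
Sven free within 07:30–17:00: 08:15–09:45, 14:30–17:00.
Emeka ∩ Ines: 07:30–10:00, 11:15–13:45, 14:15–16:00.
Emeka ∩ Ines ∩ Sven: 08:15–09:45, 14:30–16:00.
Windows ≥ 30 min: 08:15–09:45, 14:30–16:00.
Earliest such window starts at 08:15.

08:15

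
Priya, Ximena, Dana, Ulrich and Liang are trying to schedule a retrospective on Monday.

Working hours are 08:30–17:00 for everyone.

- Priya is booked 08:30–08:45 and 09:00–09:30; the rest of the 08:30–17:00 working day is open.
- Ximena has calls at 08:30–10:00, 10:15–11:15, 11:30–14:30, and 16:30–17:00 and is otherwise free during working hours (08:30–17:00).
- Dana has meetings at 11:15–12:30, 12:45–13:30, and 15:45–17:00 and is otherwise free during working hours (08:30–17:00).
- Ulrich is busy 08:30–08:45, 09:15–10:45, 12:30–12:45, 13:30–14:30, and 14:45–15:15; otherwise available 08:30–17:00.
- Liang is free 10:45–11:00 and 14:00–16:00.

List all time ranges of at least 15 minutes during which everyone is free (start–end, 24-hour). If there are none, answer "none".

14:30–14:45, 15:15–15:45

Priya free within 08:30–17:00: 08:45–09:00, 09:30–17:00.
Ximena free within 08:30–17:00: 10:00–10:15, 11:15–11:30, 14:30–16:30.
Dana free within 08:30–17:00: 08:30–11:15, 12:30–12:45, 13:30–15:45.
Ulrich free within 08:30–17:00: 08:45–09:15, 10:45–12:30, 12:45–13:30, 14:30–14:45, 15:15–17:00.
Priya ∩ Ximena: 10:00–10:15, 11:15–11:30, 14:30–16:30.
Priya ∩ Ximena ∩ Dana: 10:00–10:15, 14:30–15:45.
Priya ∩ Ximena ∩ Dana ∩ Ulrich: 14:30–14:45, 15:15–15:45.
Priya ∩ Ximena ∩ Dana ∩ Ulrich ∩ Liang: 14:30–14:45, 15:15–15:45.
Windows ≥ 15 min: 14:30–14:45, 15:15–15:45.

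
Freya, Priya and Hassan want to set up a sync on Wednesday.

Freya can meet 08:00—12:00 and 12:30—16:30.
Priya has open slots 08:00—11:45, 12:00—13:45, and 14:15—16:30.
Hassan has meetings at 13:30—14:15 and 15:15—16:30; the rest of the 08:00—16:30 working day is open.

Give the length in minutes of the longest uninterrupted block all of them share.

Hassan free within 08:00–16:30: 08:00–13:30, 14:15–15:15.
Freya ∩ Priya: 08:00–11:45, 12:30–13:45, 14:15–16:30.
Freya ∩ Priya ∩ Hassan: 08:00–11:45, 12:30–13:30, 14:15–15:15.
Common window lengths: 225, 60, 60 min; longest is 225.

225 minutes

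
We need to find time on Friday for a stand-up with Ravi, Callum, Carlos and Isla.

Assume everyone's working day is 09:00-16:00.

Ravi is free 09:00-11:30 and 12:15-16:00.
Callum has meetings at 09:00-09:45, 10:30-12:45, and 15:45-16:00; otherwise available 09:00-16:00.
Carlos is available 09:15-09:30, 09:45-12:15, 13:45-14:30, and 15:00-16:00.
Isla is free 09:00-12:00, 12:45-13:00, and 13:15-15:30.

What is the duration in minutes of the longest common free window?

Callum free within 09:00–16:00: 09:45–10:30, 12:45–15:45.
Ravi ∩ Callum: 09:45–10:30, 12:45–15:45.
Ravi ∩ Callum ∩ Carlos: 09:45–10:30, 13:45–14:30, 15:00–15:45.
Ravi ∩ Callum ∩ Carlos ∩ Isla: 09:45–10:30, 13:45–14:30, 15:00–15:30.
Common window lengths: 45, 45, 30 min; longest is 45.

45 minutes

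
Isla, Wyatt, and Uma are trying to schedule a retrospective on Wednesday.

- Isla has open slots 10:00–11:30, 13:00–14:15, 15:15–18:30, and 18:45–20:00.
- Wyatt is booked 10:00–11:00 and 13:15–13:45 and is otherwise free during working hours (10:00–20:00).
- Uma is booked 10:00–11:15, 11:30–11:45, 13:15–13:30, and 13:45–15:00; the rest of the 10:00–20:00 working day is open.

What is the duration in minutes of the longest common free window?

195 minutes

Wyatt free within 10:00–20:00: 11:00–13:15, 13:45–20:00.
Uma free within 10:00–20:00: 11:15–11:30, 11:45–13:15, 13:30–13:45, 15:00–20:00.
Isla ∩ Wyatt: 11:00–11:30, 13:00–13:15, 13:45–14:15, 15:15–18:30, 18:45–20:00.
Isla ∩ Wyatt ∩ Uma: 11:15–11:30, 13:00–13:15, 15:15–18:30, 18:45–20:00.
Common window lengths: 15, 15, 195, 75 min; longest is 195.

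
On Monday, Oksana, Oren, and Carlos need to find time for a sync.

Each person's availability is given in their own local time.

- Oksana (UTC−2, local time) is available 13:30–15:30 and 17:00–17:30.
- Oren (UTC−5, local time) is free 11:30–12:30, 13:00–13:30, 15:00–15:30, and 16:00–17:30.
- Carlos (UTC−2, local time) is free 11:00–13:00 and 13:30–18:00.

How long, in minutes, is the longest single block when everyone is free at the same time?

60 minutes

Oksana → UTC: 15:30–17:30, 19:00–19:30.
Oren → UTC: 16:30–17:30, 18:00–18:30, 20:00–20:30, 21:00–22:30.
Carlos → UTC: 13:00–15:00, 15:30–20:00.
Oksana ∩ Oren: 16:30–17:30.
Oksana ∩ Oren ∩ Carlos: 16:30–17:30.
Single common window of 60 minutes.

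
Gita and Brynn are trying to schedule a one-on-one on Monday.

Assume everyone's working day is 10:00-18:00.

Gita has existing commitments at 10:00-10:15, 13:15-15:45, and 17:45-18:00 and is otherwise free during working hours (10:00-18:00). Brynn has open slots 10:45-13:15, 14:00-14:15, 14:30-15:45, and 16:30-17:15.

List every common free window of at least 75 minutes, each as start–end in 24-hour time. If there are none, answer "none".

10:45–13:15

Gita free within 10:00–18:00: 10:15–13:15, 15:45–17:45.
Gita ∩ Brynn: 10:45–13:15, 16:30–17:15.
Windows ≥ 75 min: 10:45–13:15.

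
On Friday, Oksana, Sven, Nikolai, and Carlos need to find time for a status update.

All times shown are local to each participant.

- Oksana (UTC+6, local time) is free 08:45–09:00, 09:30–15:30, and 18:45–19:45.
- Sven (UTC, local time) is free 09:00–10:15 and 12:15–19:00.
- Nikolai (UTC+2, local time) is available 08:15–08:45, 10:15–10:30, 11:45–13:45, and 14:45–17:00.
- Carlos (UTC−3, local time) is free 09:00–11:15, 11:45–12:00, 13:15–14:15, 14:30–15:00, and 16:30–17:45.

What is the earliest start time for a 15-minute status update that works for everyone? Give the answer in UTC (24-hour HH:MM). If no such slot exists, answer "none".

12:45

Oksana → UTC: 02:45–03:00, 03:30–09:30, 12:45–13:45.
Sven → UTC: 09:00–10:15, 12:15–19:00.
Nikolai → UTC: 06:15–06:45, 08:15–08:30, 09:45–11:45, 12:45–15:00.
Carlos → UTC: 12:00–14:15, 14:45–15:00, 16:15–17:15, 17:30–18:00, 19:30–20:45.
Oksana ∩ Sven: 09:00–09:30, 12:45–13:45.
Oksana ∩ Sven ∩ Nikolai: 12:45–13:45.
Oksana ∩ Sven ∩ Nikolai ∩ Carlos: 12:45–13:45.
Windows ≥ 15 min: 12:45–13:45.
Earliest such window starts at 12:45.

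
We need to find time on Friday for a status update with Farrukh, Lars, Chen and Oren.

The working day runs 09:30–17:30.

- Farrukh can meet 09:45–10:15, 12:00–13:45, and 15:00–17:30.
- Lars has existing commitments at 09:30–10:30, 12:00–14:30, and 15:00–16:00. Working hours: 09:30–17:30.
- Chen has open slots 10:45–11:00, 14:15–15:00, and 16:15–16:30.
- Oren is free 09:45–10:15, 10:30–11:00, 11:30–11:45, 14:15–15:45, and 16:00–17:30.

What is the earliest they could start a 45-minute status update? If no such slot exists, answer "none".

none

Lars free within 09:30–17:30: 10:30–12:00, 14:30–15:00, 16:00–17:30.
Farrukh ∩ Lars: 16:00–17:30.
Farrukh ∩ Lars ∩ Chen: 16:15–16:30.
Farrukh ∩ Lars ∩ Chen ∩ Oren: 16:15–16:30.
Windows ≥ 45 min: (none).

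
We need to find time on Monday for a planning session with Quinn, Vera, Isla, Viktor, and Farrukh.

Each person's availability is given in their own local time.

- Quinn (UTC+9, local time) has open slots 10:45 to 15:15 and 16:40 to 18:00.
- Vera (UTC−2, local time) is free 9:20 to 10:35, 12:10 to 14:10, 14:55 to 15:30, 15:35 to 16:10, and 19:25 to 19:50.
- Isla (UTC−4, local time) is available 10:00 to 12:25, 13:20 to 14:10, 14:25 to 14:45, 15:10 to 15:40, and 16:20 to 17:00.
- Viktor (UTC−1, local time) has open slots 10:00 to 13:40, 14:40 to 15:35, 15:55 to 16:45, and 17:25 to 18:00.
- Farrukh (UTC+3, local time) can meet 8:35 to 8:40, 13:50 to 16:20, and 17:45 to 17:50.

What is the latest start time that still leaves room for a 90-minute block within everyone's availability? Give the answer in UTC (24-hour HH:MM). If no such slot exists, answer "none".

none

Quinn → UTC: 01:45–06:15, 07:40–09:00.
Vera → UTC: 11:20–12:35, 14:10–16:10, 16:55–17:30, 17:35–18:10, 21:25–21:50.
Isla → UTC: 14:00–16:25, 17:20–18:10, 18:25–18:45, 19:10–19:40, 20:20–21:00.
Viktor → UTC: 11:00–14:40, 15:40–16:35, 16:55–17:45, 18:25–19:00.
Farrukh → UTC: 05:35–05:40, 10:50–13:20, 14:45–14:50.
Quinn ∩ Vera: (none).
Quinn ∩ Vera ∩ Isla: (none).
Quinn ∩ Vera ∩ Isla ∩ Viktor: (none).
Quinn ∩ Vera ∩ Isla ∩ Viktor ∩ Farrukh: (none).
Windows ≥ 90 min: (none).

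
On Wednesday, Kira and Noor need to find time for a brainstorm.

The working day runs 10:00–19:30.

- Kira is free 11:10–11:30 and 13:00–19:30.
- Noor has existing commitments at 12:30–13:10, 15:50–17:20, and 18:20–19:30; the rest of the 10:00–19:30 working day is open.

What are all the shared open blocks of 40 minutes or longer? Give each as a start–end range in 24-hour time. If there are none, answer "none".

13:10–15:50, 17:20–18:20

Noor free within 10:00–19:30: 10:00–12:30, 13:10–15:50, 17:20–18:20.
Kira ∩ Noor: 11:10–11:30, 13:10–15:50, 17:20–18:20.
Windows ≥ 40 min: 13:10–15:50, 17:20–18:20.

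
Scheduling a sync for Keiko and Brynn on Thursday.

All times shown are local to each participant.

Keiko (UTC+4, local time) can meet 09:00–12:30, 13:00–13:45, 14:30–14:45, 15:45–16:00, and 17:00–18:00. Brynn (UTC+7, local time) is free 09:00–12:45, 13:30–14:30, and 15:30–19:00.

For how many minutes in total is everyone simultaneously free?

Keiko → UTC: 05:00–08:30, 09:00–09:45, 10:30–10:45, 11:45–12:00, 13:00–14:00.
Brynn → UTC: 02:00–05:45, 06:30–07:30, 08:30–12:00.
Keiko ∩ Brynn: 05:00–05:45, 06:30–07:30, 09:00–09:45, 10:30–10:45, 11:45–12:00.
Total common minutes: 45 + 60 + 45 + 15 + 15 = 180.

180 minutes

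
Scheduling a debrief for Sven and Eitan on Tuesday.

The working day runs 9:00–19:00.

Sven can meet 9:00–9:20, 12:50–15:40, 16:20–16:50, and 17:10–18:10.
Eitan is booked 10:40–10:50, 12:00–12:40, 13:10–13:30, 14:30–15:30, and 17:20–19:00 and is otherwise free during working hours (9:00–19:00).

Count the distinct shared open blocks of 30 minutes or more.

Eitan free within 09:00–19:00: 09:00–10:40, 10:50–12:00, 12:40–13:10, 13:30–14:30, 15:30–17:20.
Sven ∩ Eitan: 09:00–09:20, 12:50–13:10, 13:30–14:30, 15:30–15:40, 16:20–16:50, 17:10–17:20.
Windows ≥ 30 min: 13:30–14:30, 16:20–16:50.
That's 2 windows.

2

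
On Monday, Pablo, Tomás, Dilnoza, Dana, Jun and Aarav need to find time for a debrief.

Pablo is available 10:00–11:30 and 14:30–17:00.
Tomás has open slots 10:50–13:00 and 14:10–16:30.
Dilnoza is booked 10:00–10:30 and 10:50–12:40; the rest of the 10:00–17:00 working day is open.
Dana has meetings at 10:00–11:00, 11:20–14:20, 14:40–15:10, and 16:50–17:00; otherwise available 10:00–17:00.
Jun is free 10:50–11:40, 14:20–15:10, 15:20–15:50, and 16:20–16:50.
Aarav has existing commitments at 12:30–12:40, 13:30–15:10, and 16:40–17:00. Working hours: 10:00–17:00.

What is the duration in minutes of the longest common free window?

Dilnoza free within 10:00–17:00: 10:30–10:50, 12:40–17:00.
Dana free within 10:00–17:00: 11:00–11:20, 14:20–14:40, 15:10–16:50.
Aarav free within 10:00–17:00: 10:00–12:30, 12:40–13:30, 15:10–16:40.
Pablo ∩ Tomás: 10:50–11:30, 14:30–16:30.
Pablo ∩ Tomás ∩ Dilnoza: 14:30–16:30.
Pablo ∩ Tomás ∩ Dilnoza ∩ Dana: 14:30–14:40, 15:10–16:30.
Pablo ∩ Tomás ∩ Dilnoza ∩ Dana ∩ Jun: 14:30–14:40, 15:20–15:50, 16:20–16:30.
Pablo ∩ Tomás ∩ Dilnoza ∩ Dana ∩ Jun ∩ Aarav: 15:20–15:50, 16:20–16:30.
Common window lengths: 30, 10 min; longest is 30.

30 minutes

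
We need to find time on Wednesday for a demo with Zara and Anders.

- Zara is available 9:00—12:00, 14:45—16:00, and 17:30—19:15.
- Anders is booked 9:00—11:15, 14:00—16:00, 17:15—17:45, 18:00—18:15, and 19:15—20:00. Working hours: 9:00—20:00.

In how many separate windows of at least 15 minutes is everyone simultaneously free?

3

Anders free within 09:00–20:00: 11:15–14:00, 16:00–17:15, 17:45–18:00, 18:15–19:15.
Zara ∩ Anders: 11:15–12:00, 17:45–18:00, 18:15–19:15.
Windows ≥ 15 min: 11:15–12:00, 17:45–18:00, 18:15–19:15.
That's 3 windows.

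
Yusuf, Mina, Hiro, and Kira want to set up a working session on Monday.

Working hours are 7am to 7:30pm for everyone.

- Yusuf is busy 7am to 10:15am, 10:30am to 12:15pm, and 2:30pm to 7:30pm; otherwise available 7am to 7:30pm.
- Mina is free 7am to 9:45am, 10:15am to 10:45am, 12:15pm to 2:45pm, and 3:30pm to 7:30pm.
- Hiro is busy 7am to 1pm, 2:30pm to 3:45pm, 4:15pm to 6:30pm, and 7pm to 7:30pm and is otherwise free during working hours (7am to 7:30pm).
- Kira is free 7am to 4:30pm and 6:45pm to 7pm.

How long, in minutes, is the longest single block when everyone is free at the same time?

Yusuf free within 07:00–19:30: 10:15–10:30, 12:15–14:30.
Hiro free within 07:00–19:30: 13:00–14:30, 15:45–16:15, 18:30–19:00.
Yusuf ∩ Mina: 10:15–10:30, 12:15–14:30.
Yusuf ∩ Mina ∩ Hiro: 13:00–14:30.
Yusuf ∩ Mina ∩ Hiro ∩ Kira: 13:00–14:30.
Single common window of 90 minutes.

90 minutes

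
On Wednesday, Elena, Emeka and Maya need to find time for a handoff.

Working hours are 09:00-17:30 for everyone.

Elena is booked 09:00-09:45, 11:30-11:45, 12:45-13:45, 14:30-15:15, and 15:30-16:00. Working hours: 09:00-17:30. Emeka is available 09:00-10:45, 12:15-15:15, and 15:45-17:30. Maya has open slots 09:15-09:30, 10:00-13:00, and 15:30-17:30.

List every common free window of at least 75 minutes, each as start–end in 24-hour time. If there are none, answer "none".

Elena free within 09:00–17:30: 09:45–11:30, 11:45–12:45, 13:45–14:30, 15:15–15:30, 16:00–17:30.
Elena ∩ Emeka: 09:45–10:45, 12:15–12:45, 13:45–14:30, 16:00–17:30.
Elena ∩ Emeka ∩ Maya: 10:00–10:45, 12:15–12:45, 16:00–17:30.
Windows ≥ 75 min: 16:00–17:30.

16:00–17:30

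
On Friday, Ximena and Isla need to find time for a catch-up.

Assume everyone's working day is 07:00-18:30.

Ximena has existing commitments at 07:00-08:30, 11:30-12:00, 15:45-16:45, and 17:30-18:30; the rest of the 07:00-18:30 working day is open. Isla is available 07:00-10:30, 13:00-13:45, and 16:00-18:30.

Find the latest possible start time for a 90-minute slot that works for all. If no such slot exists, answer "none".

Ximena free within 07:00–18:30: 08:30–11:30, 12:00–15:45, 16:45–17:30.
Ximena ∩ Isla: 08:30–10:30, 13:00–13:45, 16:45–17:30.
Windows ≥ 90 min: 08:30–10:30.
Latest start in the last window 08:30–10:30 is 10:30 − 90 min = 09:00.

09:00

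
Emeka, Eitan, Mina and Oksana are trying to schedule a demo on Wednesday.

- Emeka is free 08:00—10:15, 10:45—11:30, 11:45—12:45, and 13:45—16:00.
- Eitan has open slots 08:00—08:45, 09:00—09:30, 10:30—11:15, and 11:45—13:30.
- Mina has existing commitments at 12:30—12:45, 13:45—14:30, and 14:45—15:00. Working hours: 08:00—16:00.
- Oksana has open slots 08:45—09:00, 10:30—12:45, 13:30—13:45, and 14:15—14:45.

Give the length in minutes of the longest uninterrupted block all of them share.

Mina free within 08:00–16:00: 08:00–12:30, 12:45–13:45, 14:30–14:45, 15:00–16:00.
Emeka ∩ Eitan: 08:00–08:45, 09:00–09:30, 10:45–11:15, 11:45–12:45.
Emeka ∩ Eitan ∩ Mina: 08:00–08:45, 09:00–09:30, 10:45–11:15, 11:45–12:30.
Emeka ∩ Eitan ∩ Mina ∩ Oksana: 10:45–11:15, 11:45–12:30.
Common window lengths: 30, 45 min; longest is 45.

45 minutes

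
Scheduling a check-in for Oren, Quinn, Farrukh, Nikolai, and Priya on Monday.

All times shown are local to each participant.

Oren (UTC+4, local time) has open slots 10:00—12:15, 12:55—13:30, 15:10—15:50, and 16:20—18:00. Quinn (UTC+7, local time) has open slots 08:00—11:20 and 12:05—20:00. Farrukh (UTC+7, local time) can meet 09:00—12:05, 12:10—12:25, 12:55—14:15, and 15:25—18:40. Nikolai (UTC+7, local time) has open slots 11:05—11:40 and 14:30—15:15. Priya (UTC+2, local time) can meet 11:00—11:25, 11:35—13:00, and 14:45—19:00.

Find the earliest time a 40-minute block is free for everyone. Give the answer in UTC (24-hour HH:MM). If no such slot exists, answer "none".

Oren → UTC: 06:00–08:15, 08:55–09:30, 11:10–11:50, 12:20–14:00.
Quinn → UTC: 01:00–04:20, 05:05–13:00.
Farrukh → UTC: 02:00–05:05, 05:10–05:25, 05:55–07:15, 08:25–11:40.
Nikolai → UTC: 04:05–04:40, 07:30–08:15.
Priya → UTC: 09:00–09:25, 09:35–11:00, 12:45–17:00.
Oren ∩ Quinn: 06:00–08:15, 08:55–09:30, 11:10–11:50, 12:20–13:00.
Oren ∩ Quinn ∩ Farrukh: 06:00–07:15, 08:55–09:30, 11:10–11:40.
Oren ∩ Quinn ∩ Farrukh ∩ Nikolai: (none).
Oren ∩ Quinn ∩ Farrukh ∩ Nikolai ∩ Priya: (none).
Windows ≥ 40 min: (none).

none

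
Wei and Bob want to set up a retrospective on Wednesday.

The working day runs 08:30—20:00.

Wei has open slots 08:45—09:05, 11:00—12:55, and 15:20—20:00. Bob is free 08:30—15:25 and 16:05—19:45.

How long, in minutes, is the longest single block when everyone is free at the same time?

220 minutes

Wei ∩ Bob: 08:45–09:05, 11:00–12:55, 15:20–15:25, 16:05–19:45.
Common window lengths: 20, 115, 5, 220 min; longest is 220.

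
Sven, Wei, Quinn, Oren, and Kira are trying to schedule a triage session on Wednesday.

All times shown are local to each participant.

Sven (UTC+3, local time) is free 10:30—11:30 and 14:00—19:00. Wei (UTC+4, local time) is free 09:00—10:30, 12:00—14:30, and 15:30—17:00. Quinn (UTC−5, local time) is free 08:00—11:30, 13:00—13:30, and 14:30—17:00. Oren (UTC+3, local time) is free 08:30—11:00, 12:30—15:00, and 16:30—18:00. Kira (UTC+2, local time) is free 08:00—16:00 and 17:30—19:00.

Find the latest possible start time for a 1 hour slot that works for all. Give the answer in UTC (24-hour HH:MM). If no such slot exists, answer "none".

none

Sven → UTC: 07:30–08:30, 11:00–16:00.
Wei → UTC: 05:00–06:30, 08:00–10:30, 11:30–13:00.
Quinn → UTC: 13:00–16:30, 18:00–18:30, 19:30–22:00.
Oren → UTC: 05:30–08:00, 09:30–12:00, 13:30–15:00.
Kira → UTC: 06:00–14:00, 15:30–17:00.
Sven ∩ Wei: 08:00–08:30, 11:30–13:00.
Sven ∩ Wei ∩ Quinn: (none).
Sven ∩ Wei ∩ Quinn ∩ Oren: (none).
Sven ∩ Wei ∩ Quinn ∩ Oren ∩ Kira: (none).
Windows ≥ 60 min: (none).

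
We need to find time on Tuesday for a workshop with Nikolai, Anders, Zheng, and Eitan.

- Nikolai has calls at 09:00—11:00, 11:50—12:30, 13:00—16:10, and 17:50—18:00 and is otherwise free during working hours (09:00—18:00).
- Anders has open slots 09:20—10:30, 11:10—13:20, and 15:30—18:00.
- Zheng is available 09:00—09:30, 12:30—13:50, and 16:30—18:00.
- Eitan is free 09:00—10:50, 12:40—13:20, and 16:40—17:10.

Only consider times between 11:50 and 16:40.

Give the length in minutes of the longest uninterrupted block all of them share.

Nikolai free within 09:00–18:00: 11:00–11:50, 12:30–13:00, 16:10–17:50.
Nikolai ∩ Anders: 11:10–11:50, 12:30–13:00, 16:10–17:50.
Nikolai ∩ Anders ∩ Zheng: 12:30–13:00, 16:30–17:50.
Nikolai ∩ Anders ∩ Zheng ∩ Eitan: 12:40–13:00, 16:40–17:10.
Restricted to 11:50–16:40: 12:40–13:00.
Single common window of 20 minutes.

20 minutes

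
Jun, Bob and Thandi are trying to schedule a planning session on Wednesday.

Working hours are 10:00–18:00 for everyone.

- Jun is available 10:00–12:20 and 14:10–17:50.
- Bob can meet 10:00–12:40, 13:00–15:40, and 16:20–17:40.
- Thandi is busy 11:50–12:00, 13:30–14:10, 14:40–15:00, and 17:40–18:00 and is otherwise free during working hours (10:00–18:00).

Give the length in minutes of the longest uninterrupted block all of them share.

110 minutes

Thandi free within 10:00–18:00: 10:00–11:50, 12:00–13:30, 14:10–14:40, 15:00–17:40.
Jun ∩ Bob: 10:00–12:20, 14:10–15:40, 16:20–17:40.
Jun ∩ Bob ∩ Thandi: 10:00–11:50, 12:00–12:20, 14:10–14:40, 15:00–15:40, 16:20–17:40.
Common window lengths: 110, 20, 30, 40, 80 min; longest is 110.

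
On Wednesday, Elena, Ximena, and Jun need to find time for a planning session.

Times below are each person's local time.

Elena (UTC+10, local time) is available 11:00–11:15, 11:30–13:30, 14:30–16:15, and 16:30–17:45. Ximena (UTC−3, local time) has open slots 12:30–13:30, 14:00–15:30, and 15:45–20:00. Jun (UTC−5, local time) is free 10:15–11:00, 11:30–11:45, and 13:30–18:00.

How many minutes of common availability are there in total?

0 minutes

Elena → UTC: 01:00–01:15, 01:30–03:30, 04:30–06:15, 06:30–07:45.
Ximena → UTC: 15:30–16:30, 17:00–18:30, 18:45–23:00.
Jun → UTC: 15:15–16:00, 16:30–16:45, 18:30–23:00.
Elena ∩ Ximena: (none).
Elena ∩ Ximena ∩ Jun: (none).
Total common minutes: 0.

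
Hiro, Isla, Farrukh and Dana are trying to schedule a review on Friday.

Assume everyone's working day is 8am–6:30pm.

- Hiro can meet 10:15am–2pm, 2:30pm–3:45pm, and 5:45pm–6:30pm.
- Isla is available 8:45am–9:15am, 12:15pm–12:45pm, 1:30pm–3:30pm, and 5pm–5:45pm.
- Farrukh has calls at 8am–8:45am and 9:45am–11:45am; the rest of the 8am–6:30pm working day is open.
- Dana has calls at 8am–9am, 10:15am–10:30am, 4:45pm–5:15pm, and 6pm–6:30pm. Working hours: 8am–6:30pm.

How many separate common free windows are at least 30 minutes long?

Farrukh free within 08:00–18:30: 08:45–09:45, 11:45–18:30.
Dana free within 08:00–18:30: 09:00–10:15, 10:30–16:45, 17:15–18:00.
Hiro ∩ Isla: 12:15–12:45, 13:30–14:00, 14:30–15:30.
Hiro ∩ Isla ∩ Farrukh: 12:15–12:45, 13:30–14:00, 14:30–15:30.
Hiro ∩ Isla ∩ Farrukh ∩ Dana: 12:15–12:45, 13:30–14:00, 14:30–15:30.
Windows ≥ 30 min: 12:15–12:45, 13:30–14:00, 14:30–15:30.
That's 3 windows.

3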